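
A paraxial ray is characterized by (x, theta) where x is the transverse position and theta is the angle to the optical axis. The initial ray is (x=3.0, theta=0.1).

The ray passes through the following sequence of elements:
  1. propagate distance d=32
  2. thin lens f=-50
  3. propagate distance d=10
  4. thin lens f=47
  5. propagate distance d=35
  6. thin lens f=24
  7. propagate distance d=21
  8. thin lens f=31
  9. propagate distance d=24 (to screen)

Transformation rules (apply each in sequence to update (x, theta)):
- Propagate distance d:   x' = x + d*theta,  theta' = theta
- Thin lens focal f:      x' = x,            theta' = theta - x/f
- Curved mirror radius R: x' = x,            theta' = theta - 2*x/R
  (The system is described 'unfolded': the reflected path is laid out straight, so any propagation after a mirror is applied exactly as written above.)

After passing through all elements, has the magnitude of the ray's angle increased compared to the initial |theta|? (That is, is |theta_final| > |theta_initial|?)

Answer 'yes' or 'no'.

Initial: x=3.0000 theta=0.1000
After 1 (propagate distance d=32): x=6.2000 theta=0.1000
After 2 (thin lens f=-50): x=6.2000 theta=0.2240
After 3 (propagate distance d=10): x=8.4400 theta=0.2240
After 4 (thin lens f=47): x=8.4400 theta=261/5875 (≈0.0444)
After 5 (propagate distance d=35): x=11744/1175 (≈9.9949) theta=261/5875 (≈0.0444)
After 6 (thin lens f=24): x=11744/1175 (≈9.9949) theta=-6557/17625 (≈-0.3720)
After 7 (propagate distance d=21): x=12821/5875 (≈2.1823) theta=-6557/17625 (≈-0.3720)
After 8 (thin lens f=31): x=12821/5875 (≈2.1823) theta=-48346/109275 (≈-0.4424)
After 9 (propagate distance d=24 (to screen)): x=-1536389/182125 (≈-8.4359) theta=-48346/109275 (≈-0.4424)
|theta_initial|=0.1000 |theta_final|=48346/109275 (≈0.4424) -> increased

Answer: yes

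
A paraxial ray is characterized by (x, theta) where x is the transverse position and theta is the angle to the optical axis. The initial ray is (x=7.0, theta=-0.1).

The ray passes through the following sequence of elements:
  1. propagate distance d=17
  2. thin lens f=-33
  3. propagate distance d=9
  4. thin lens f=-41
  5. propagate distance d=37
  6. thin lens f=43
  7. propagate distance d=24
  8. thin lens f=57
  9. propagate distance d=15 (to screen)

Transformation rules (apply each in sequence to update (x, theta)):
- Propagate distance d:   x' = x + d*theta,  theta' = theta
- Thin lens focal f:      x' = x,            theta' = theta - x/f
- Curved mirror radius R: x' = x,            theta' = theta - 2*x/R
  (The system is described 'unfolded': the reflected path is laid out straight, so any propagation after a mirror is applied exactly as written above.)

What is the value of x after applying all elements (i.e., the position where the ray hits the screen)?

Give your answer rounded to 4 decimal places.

Initial: x=7.0000 theta=-0.1000
After 1 (propagate distance d=17): x=5.3000 theta=-0.1000
After 2 (thin lens f=-33): x=5.3000 theta=2/33 (≈0.0606)
After 3 (propagate distance d=9): x=643/110 (≈5.8455) theta=2/33 (≈0.0606)
After 4 (thin lens f=-41): x=643/110 (≈5.8455) theta=2749/13530 (≈0.2032)
After 5 (propagate distance d=37): x=90401/6765 (≈13.3630) theta=2749/13530 (≈0.2032)
After 6 (thin lens f=43): x=90401/6765 (≈13.3630) theta=-4173/38786 (≈-0.1076)
After 7 (propagate distance d=24): x=3136103/290895 (≈10.7809) theta=-4173/38786 (≈-0.1076)
After 8 (thin lens f=57): x=3136103/290895 (≈10.7809) theta=-9840121/33162030 (≈-0.2967)
After 9 (propagate distance d=15 (to screen)): x=69971309/11054010 (≈6.3299) theta=-9840121/33162030 (≈-0.2967)
Rounded to 4 decimal places: x = 6.3299

Answer: 6.3299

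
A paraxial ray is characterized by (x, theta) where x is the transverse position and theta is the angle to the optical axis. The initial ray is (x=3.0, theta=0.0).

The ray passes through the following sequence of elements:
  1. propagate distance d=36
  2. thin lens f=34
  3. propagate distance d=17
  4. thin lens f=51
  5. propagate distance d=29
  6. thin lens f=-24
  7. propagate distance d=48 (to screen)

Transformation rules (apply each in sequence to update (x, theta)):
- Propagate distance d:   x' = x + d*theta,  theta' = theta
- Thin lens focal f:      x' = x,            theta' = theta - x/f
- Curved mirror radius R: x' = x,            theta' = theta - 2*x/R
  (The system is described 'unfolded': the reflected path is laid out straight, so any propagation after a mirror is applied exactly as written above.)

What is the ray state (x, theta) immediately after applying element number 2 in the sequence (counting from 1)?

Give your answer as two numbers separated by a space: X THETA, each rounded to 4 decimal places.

Initial: x=3.0000 theta=0.0000
After 1 (propagate distance d=36): x=3.0000 theta=0.0000
After 2 (thin lens f=34): x=3.0000 theta=-3/34 (≈-0.0882)
Rounded to 4 decimal places: x = 3.0000, theta = -0.0882

Answer: 3.0000 -0.0882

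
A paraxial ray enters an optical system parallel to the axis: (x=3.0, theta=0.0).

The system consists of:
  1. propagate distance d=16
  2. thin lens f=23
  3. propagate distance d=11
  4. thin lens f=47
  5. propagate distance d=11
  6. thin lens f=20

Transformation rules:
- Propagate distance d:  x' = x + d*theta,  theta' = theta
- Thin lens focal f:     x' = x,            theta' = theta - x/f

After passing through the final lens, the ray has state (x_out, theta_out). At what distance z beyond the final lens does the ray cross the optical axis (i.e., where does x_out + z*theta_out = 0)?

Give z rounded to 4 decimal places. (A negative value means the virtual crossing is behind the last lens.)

Answer: -1.5525

Derivation:
Initial: x=3.0000 theta=0.0000
After 1 (propagate distance d=16): x=3.0000 theta=0.0000
After 2 (thin lens f=23): x=3.0000 theta=-3/23 (≈-0.1304)
After 3 (propagate distance d=11): x=36/23 (≈1.5652) theta=-3/23 (≈-0.1304)
After 4 (thin lens f=47): x=36/23 (≈1.5652) theta=-177/1081 (≈-0.1637)
After 5 (propagate distance d=11): x=-255/1081 (≈-0.2359) theta=-177/1081 (≈-0.1637)
After 6 (thin lens f=20): x=-255/1081 (≈-0.2359) theta=-657/4324 (≈-0.1519)
z_focus = -x_out/theta_out = -(-255/1081)/(-657/4324) = -340/219 ≈ -1.5525
Rounded to 4 decimal places: z = -1.5525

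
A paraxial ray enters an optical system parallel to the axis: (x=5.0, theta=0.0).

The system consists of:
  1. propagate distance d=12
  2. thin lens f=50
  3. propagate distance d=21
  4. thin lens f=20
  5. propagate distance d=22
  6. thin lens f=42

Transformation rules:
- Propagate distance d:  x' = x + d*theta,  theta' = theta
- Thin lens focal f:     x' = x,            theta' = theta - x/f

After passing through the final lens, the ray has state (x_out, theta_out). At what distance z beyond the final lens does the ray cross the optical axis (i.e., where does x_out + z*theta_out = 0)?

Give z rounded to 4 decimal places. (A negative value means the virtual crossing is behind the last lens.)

Answer: -13.4077

Derivation:
Initial: x=5.0000 theta=0.0000
After 1 (propagate distance d=12): x=5.0000 theta=0.0000
After 2 (thin lens f=50): x=5.0000 theta=-0.1000
After 3 (propagate distance d=21): x=2.9000 theta=-0.1000
After 4 (thin lens f=20): x=2.9000 theta=-0.2450
After 5 (propagate distance d=22): x=-2.4900 theta=-0.2450
After 6 (thin lens f=42): x=-2.4900 theta=-13/70 (≈-0.1857)
z_focus = -x_out/theta_out = -(-2.4900)/(-13/70) = -1743/130 ≈ -13.4077
Rounded to 4 decimal places: z = -13.4077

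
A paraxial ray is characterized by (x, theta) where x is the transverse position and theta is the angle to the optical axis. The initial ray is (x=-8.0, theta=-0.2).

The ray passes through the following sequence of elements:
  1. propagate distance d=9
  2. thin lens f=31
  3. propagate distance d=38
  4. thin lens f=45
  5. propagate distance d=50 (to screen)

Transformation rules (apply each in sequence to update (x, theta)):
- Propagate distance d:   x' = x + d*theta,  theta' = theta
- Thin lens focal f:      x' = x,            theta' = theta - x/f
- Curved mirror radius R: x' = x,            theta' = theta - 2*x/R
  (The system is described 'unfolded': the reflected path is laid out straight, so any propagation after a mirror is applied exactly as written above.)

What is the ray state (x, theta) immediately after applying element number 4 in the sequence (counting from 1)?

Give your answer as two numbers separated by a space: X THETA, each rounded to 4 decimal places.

Initial: x=-8.0000 theta=-0.2000
After 1 (propagate distance d=9): x=-9.8000 theta=-0.2000
After 2 (thin lens f=31): x=-9.8000 theta=18/155 (≈0.1161)
After 3 (propagate distance d=38): x=-167/31 (≈-5.3871) theta=18/155 (≈0.1161)
After 4 (thin lens f=45): x=-167/31 (≈-5.3871) theta=329/1395 (≈0.2358)
Rounded to 4 decimal places: x = -5.3871, theta = 0.2358

Answer: -5.3871 0.2358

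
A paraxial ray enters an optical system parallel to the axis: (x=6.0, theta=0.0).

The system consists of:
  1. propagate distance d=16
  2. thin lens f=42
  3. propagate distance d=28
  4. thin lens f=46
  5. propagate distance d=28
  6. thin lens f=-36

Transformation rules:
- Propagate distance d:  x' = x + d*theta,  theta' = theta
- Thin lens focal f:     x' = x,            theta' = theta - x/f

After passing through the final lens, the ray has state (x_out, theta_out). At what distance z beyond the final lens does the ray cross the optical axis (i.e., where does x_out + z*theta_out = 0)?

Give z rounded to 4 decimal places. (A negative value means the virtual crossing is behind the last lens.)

Answer: -11.6696

Derivation:
Initial: x=6.0000 theta=0.0000
After 1 (propagate distance d=16): x=6.0000 theta=0.0000
After 2 (thin lens f=42): x=6.0000 theta=-1/7 (≈-0.1429)
After 3 (propagate distance d=28): x=2.0000 theta=-1/7 (≈-0.1429)
After 4 (thin lens f=46): x=2.0000 theta=-30/161 (≈-0.1863)
After 5 (propagate distance d=28): x=-74/23 (≈-3.2174) theta=-30/161 (≈-0.1863)
After 6 (thin lens f=-36): x=-74/23 (≈-3.2174) theta=-799/2898 (≈-0.2757)
z_focus = -x_out/theta_out = -(-74/23)/(-799/2898) = -9324/799 ≈ -11.6696
Rounded to 4 decimal places: z = -11.6696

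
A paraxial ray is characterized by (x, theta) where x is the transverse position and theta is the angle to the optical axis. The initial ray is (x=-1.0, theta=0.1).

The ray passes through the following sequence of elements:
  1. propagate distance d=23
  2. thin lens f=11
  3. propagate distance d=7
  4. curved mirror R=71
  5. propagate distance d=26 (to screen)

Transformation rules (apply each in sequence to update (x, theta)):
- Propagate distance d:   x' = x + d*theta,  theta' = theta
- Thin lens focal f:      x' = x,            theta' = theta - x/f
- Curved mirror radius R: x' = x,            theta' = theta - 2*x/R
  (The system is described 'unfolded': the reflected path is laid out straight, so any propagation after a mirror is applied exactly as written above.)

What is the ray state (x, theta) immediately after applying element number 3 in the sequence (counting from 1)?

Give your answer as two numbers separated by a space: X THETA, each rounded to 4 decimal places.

Initial: x=-1.0000 theta=0.1000
After 1 (propagate distance d=23): x=1.3000 theta=0.1000
After 2 (thin lens f=11): x=1.3000 theta=-1/55 (≈-0.0182)
After 3 (propagate distance d=7): x=129/110 (≈1.1727) theta=-1/55 (≈-0.0182)
Rounded to 4 decimal places: x = 1.1727, theta = -0.0182

Answer: 1.1727 -0.0182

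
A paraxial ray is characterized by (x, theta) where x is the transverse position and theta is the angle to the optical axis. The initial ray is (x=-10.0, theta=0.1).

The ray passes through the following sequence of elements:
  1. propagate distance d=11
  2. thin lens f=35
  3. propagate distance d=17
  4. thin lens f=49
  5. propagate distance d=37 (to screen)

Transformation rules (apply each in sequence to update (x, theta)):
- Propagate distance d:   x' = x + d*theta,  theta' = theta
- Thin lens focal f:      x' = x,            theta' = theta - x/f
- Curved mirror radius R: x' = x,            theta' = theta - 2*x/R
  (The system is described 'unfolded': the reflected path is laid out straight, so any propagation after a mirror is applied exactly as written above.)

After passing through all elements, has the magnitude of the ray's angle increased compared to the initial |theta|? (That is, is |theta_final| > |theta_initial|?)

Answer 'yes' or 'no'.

Initial: x=-10.0000 theta=0.1000
After 1 (propagate distance d=11): x=-8.9000 theta=0.1000
After 2 (thin lens f=35): x=-8.9000 theta=62/175 (≈0.3543)
After 3 (propagate distance d=17): x=-1007/350 (≈-2.8771) theta=62/175 (≈0.3543)
After 4 (thin lens f=49): x=-1007/350 (≈-2.8771) theta=7083/17150 (≈0.4130)
After 5 (propagate distance d=37 (to screen)): x=106364/8575 (≈12.4040) theta=7083/17150 (≈0.4130)
|theta_initial|=0.1000 |theta_final|=7083/17150 (≈0.4130) -> increased

Answer: yes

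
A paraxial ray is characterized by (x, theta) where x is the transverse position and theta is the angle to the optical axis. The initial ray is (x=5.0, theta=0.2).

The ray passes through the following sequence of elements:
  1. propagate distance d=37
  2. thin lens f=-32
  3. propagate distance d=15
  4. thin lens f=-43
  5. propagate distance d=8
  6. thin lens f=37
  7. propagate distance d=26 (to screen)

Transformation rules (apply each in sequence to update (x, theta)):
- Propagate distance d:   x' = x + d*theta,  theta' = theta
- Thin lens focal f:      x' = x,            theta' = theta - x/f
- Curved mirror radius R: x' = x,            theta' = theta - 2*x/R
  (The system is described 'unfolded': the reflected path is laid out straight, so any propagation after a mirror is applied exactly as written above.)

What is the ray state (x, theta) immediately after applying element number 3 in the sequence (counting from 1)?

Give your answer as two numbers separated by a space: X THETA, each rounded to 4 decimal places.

Initial: x=5.0000 theta=0.2000
After 1 (propagate distance d=37): x=12.4000 theta=0.2000
After 2 (thin lens f=-32): x=12.4000 theta=0.5875
After 3 (propagate distance d=15): x=21.2125 theta=0.5875
Rounded to 4 decimal places: x = 21.2125, theta = 0.5875

Answer: 21.2125 0.5875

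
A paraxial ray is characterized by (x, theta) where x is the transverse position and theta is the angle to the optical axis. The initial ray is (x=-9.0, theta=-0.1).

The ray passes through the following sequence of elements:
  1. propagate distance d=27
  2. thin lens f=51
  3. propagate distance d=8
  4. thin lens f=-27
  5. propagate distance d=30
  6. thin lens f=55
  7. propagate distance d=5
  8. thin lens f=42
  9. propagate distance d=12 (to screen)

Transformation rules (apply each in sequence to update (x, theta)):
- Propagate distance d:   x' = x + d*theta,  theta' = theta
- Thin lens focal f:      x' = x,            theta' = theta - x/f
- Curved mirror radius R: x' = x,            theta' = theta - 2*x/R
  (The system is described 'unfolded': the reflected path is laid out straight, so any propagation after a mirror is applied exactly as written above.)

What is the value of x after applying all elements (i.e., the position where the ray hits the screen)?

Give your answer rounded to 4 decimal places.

Answer: -12.1690

Derivation:
Initial: x=-9.0000 theta=-0.1000
After 1 (propagate distance d=27): x=-11.7000 theta=-0.1000
After 2 (thin lens f=51): x=-11.7000 theta=11/85 (≈0.1294)
After 3 (propagate distance d=8): x=-1813/170 (≈-10.6647) theta=11/85 (≈0.1294)
After 4 (thin lens f=-27): x=-1813/170 (≈-10.6647) theta=-1219/4590 (≈-0.2656)
After 5 (propagate distance d=30): x=-28507/1530 (≈-18.6320) theta=-1219/4590 (≈-0.2656)
After 6 (thin lens f=55): x=-28507/1530 (≈-18.6320) theta=9238/126225 (≈0.0732)
After 7 (propagate distance d=5): x=-184451/10098 (≈-18.2661) theta=9238/126225 (≈0.0732)
After 8 (thin lens f=42): x=-184451/10098 (≈-18.2661) theta=5387267/10602900 (≈0.5081)
After 9 (propagate distance d=12 (to screen)): x=-21504391/1767150 (≈-12.1690) theta=5387267/10602900 (≈0.5081)
Rounded to 4 decimal places: x = -12.1690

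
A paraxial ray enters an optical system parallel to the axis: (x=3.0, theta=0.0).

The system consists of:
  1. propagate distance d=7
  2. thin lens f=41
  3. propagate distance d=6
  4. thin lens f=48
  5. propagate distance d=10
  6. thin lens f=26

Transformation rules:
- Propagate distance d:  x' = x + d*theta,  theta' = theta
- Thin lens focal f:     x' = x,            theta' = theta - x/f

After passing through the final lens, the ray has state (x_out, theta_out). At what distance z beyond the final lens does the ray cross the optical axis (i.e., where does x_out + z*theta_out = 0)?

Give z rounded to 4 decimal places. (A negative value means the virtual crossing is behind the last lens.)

Answer: 7.3471

Derivation:
Initial: x=3.0000 theta=0.0000
After 1 (propagate distance d=7): x=3.0000 theta=0.0000
After 2 (thin lens f=41): x=3.0000 theta=-3/41 (≈-0.0732)
After 3 (propagate distance d=6): x=105/41 (≈2.5610) theta=-3/41 (≈-0.0732)
After 4 (thin lens f=48): x=105/41 (≈2.5610) theta=-83/656 (≈-0.1265)
After 5 (propagate distance d=10): x=425/328 (≈1.2957) theta=-83/656 (≈-0.1265)
After 6 (thin lens f=26): x=425/328 (≈1.2957) theta=-94/533 (≈-0.1764)
z_focus = -x_out/theta_out = -(425/328)/(-94/533) = 5525/752 ≈ 7.3471
Rounded to 4 decimal places: z = 7.3471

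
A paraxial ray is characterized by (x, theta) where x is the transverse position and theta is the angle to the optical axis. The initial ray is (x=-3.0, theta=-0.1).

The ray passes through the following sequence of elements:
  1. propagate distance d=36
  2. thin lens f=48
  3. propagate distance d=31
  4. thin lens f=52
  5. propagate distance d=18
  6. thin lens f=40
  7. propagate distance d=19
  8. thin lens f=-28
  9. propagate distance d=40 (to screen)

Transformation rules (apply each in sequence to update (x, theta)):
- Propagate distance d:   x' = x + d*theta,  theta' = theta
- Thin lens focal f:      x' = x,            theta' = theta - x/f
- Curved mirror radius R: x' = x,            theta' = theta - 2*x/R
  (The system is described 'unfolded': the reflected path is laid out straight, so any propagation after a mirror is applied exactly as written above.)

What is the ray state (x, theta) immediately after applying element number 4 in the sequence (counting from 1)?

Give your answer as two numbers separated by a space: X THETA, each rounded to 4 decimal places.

Initial: x=-3.0000 theta=-0.1000
After 1 (propagate distance d=36): x=-6.6000 theta=-0.1000
After 2 (thin lens f=48): x=-6.6000 theta=0.0375
After 3 (propagate distance d=31): x=-5.4375 theta=0.0375
After 4 (thin lens f=52): x=-5.4375 theta=591/4160 (≈0.1421)
Rounded to 4 decimal places: x = -5.4375, theta = 0.1421

Answer: -5.4375 0.1421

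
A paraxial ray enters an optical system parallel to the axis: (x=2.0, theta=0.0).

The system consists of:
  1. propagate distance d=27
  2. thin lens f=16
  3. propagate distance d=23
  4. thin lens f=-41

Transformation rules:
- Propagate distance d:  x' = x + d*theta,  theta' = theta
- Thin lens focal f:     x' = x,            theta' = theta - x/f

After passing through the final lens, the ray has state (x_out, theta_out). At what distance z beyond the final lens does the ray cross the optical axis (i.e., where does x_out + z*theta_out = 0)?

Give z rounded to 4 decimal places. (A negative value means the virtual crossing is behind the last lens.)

Initial: x=2.0000 theta=0.0000
After 1 (propagate distance d=27): x=2.0000 theta=0.0000
After 2 (thin lens f=16): x=2.0000 theta=-0.1250
After 3 (propagate distance d=23): x=-0.8750 theta=-0.1250
After 4 (thin lens f=-41): x=-0.8750 theta=-6/41 (≈-0.1463)
z_focus = -x_out/theta_out = -(-0.8750)/(-6/41) = -287/48 ≈ -5.9792
Rounded to 4 decimal places: z = -5.9792

Answer: -5.9792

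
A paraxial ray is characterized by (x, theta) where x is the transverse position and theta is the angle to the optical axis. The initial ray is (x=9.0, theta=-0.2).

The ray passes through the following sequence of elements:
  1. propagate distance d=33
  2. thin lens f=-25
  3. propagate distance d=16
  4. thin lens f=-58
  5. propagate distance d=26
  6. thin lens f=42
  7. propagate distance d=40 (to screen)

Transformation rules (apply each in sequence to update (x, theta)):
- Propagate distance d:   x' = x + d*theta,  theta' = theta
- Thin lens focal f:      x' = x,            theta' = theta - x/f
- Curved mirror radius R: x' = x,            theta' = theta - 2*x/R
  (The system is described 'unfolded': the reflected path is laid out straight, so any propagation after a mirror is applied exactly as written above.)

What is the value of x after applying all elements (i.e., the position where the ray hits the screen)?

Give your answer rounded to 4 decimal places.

Answer: -3.7304

Derivation:
Initial: x=9.0000 theta=-0.2000
After 1 (propagate distance d=33): x=2.4000 theta=-0.2000
After 2 (thin lens f=-25): x=2.4000 theta=-0.1040
After 3 (propagate distance d=16): x=0.7360 theta=-0.1040
After 4 (thin lens f=-58): x=0.7360 theta=-331/3625 (≈-0.0913)
After 5 (propagate distance d=26): x=-5938/3625 (≈-1.6381) theta=-331/3625 (≈-0.0913)
After 6 (thin lens f=42): x=-5938/3625 (≈-1.6381) theta=-3982/76125 (≈-0.0523)
After 7 (propagate distance d=40 (to screen)): x=-283978/76125 (≈-3.7304) theta=-3982/76125 (≈-0.0523)
Rounded to 4 decimal places: x = -3.7304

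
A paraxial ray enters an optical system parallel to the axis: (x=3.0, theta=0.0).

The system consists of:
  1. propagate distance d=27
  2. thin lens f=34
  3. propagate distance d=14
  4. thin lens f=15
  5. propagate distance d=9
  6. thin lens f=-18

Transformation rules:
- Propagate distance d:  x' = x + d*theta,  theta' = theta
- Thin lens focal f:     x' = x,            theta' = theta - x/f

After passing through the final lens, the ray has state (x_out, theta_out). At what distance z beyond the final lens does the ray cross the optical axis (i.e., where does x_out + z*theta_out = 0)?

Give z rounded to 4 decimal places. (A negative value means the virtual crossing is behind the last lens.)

Initial: x=3.0000 theta=0.0000
After 1 (propagate distance d=27): x=3.0000 theta=0.0000
After 2 (thin lens f=34): x=3.0000 theta=-3/34 (≈-0.0882)
After 3 (propagate distance d=14): x=30/17 (≈1.7647) theta=-3/34 (≈-0.0882)
After 4 (thin lens f=15): x=30/17 (≈1.7647) theta=-7/34 (≈-0.2059)
After 5 (propagate distance d=9): x=-3/34 (≈-0.0882) theta=-7/34 (≈-0.2059)
After 6 (thin lens f=-18): x=-3/34 (≈-0.0882) theta=-43/204 (≈-0.2108)
z_focus = -x_out/theta_out = -(-3/34)/(-43/204) = -18/43 ≈ -0.4186
Rounded to 4 decimal places: z = -0.4186

Answer: -0.4186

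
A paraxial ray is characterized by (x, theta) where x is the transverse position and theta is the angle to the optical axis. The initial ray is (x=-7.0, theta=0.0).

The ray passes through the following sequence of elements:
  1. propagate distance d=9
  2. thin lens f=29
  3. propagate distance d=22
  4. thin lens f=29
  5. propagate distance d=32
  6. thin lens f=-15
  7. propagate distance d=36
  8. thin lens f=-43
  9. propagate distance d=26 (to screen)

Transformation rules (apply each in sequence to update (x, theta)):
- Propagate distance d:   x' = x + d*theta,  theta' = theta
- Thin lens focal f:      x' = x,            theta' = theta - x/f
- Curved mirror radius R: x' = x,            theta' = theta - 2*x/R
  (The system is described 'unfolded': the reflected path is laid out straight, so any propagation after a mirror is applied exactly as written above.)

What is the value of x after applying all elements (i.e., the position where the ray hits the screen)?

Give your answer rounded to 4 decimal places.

Answer: 81.8869

Derivation:
Initial: x=-7.0000 theta=0.0000
After 1 (propagate distance d=9): x=-7.0000 theta=0.0000
After 2 (thin lens f=29): x=-7.0000 theta=7/29 (≈0.2414)
After 3 (propagate distance d=22): x=-49/29 (≈-1.6897) theta=7/29 (≈0.2414)
After 4 (thin lens f=29): x=-49/29 (≈-1.6897) theta=252/841 (≈0.2996)
After 5 (propagate distance d=32): x=6643/841 (≈7.8989) theta=252/841 (≈0.2996)
After 6 (thin lens f=-15): x=6643/841 (≈7.8989) theta=10423/12615 (≈0.8262)
After 7 (propagate distance d=36): x=158291/4205 (≈37.6435) theta=10423/12615 (≈0.8262)
After 8 (thin lens f=-43): x=158291/4205 (≈37.6435) theta=923062/542445 (≈1.7017)
After 9 (propagate distance d=26 (to screen)): x=44419151/542445 (≈81.8869) theta=923062/542445 (≈1.7017)
Rounded to 4 decimal places: x = 81.8869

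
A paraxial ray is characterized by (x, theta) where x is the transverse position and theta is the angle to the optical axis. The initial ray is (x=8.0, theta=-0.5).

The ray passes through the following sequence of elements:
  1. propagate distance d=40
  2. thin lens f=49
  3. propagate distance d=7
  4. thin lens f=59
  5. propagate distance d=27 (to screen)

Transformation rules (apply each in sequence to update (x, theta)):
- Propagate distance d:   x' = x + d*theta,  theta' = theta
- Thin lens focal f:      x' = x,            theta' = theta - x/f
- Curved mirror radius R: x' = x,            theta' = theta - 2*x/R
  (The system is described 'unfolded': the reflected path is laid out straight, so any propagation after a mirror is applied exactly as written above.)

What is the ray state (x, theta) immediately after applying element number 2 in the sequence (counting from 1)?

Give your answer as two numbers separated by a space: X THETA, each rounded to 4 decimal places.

Initial: x=8.0000 theta=-0.5000
After 1 (propagate distance d=40): x=-12.0000 theta=-0.5000
After 2 (thin lens f=49): x=-12.0000 theta=-25/98 (≈-0.2551)
Rounded to 4 decimal places: x = -12.0000, theta = -0.2551

Answer: -12.0000 -0.2551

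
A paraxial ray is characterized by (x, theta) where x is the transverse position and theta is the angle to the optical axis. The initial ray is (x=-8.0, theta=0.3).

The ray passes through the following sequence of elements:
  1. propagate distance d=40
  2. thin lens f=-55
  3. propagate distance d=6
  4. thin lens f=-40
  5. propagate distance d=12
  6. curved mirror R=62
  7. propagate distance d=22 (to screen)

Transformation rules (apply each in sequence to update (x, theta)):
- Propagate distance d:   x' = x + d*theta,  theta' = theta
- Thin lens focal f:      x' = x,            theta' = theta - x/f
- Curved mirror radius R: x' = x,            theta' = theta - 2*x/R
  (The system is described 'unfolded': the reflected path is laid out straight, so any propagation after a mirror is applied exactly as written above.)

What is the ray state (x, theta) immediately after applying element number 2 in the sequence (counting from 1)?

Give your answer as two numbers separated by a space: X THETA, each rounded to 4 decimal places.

Answer: 4.0000 0.3727

Derivation:
Initial: x=-8.0000 theta=0.3000
After 1 (propagate distance d=40): x=4.0000 theta=0.3000
After 2 (thin lens f=-55): x=4.0000 theta=41/110 (≈0.3727)
Rounded to 4 decimal places: x = 4.0000, theta = 0.3727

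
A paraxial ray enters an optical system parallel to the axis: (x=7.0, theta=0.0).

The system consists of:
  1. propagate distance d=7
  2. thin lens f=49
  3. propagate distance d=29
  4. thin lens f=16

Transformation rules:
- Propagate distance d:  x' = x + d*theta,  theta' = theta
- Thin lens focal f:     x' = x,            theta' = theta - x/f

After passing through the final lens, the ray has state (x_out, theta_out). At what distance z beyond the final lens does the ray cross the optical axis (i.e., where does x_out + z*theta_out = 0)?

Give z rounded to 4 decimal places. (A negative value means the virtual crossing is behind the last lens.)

Initial: x=7.0000 theta=0.0000
After 1 (propagate distance d=7): x=7.0000 theta=0.0000
After 2 (thin lens f=49): x=7.0000 theta=-1/7 (≈-0.1429)
After 3 (propagate distance d=29): x=20/7 (≈2.8571) theta=-1/7 (≈-0.1429)
After 4 (thin lens f=16): x=20/7 (≈2.8571) theta=-9/28 (≈-0.3214)
z_focus = -x_out/theta_out = -(20/7)/(-9/28) = 80/9 ≈ 8.8889
Rounded to 4 decimal places: z = 8.8889

Answer: 8.8889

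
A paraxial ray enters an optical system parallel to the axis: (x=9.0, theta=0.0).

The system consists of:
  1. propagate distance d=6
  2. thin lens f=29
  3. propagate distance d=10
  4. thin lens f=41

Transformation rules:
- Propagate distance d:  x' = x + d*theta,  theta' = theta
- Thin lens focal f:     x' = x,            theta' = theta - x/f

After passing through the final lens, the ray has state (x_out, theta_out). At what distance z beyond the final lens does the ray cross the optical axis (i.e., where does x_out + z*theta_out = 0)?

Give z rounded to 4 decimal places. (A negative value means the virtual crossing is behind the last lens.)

Initial: x=9.0000 theta=0.0000
After 1 (propagate distance d=6): x=9.0000 theta=0.0000
After 2 (thin lens f=29): x=9.0000 theta=-9/29 (≈-0.3103)
After 3 (propagate distance d=10): x=171/29 (≈5.8966) theta=-9/29 (≈-0.3103)
After 4 (thin lens f=41): x=171/29 (≈5.8966) theta=-540/1189 (≈-0.4542)
z_focus = -x_out/theta_out = -(171/29)/(-540/1189) = 779/60 ≈ 12.9833
Rounded to 4 decimal places: z = 12.9833

Answer: 12.9833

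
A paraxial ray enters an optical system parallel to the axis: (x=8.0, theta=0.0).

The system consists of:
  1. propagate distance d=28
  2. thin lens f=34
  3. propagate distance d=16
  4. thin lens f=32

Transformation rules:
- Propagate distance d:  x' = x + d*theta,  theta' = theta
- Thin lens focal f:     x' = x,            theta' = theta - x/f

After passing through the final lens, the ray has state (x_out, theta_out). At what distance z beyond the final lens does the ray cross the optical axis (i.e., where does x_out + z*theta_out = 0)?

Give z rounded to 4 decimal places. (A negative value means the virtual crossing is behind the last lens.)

Answer: 11.5200

Derivation:
Initial: x=8.0000 theta=0.0000
After 1 (propagate distance d=28): x=8.0000 theta=0.0000
After 2 (thin lens f=34): x=8.0000 theta=-4/17 (≈-0.2353)
After 3 (propagate distance d=16): x=72/17 (≈4.2353) theta=-4/17 (≈-0.2353)
After 4 (thin lens f=32): x=72/17 (≈4.2353) theta=-25/68 (≈-0.3676)
z_focus = -x_out/theta_out = -(72/17)/(-25/68) = 11.5200
Rounded to 4 decimal places: z = 11.5200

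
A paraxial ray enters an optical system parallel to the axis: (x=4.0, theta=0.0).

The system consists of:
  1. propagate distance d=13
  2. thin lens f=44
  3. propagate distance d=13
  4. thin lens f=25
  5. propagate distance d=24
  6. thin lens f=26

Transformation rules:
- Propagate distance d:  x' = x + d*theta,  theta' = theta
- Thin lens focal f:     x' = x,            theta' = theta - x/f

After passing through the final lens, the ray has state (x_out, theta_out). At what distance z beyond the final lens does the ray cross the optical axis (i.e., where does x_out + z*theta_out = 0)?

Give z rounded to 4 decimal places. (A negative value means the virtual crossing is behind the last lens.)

Answer: -16.6787

Derivation:
Initial: x=4.0000 theta=0.0000
After 1 (propagate distance d=13): x=4.0000 theta=0.0000
After 2 (thin lens f=44): x=4.0000 theta=-1/11 (≈-0.0909)
After 3 (propagate distance d=13): x=31/11 (≈2.8182) theta=-1/11 (≈-0.0909)
After 4 (thin lens f=25): x=31/11 (≈2.8182) theta=-56/275 (≈-0.2036)
After 5 (propagate distance d=24): x=-569/275 (≈-2.0691) theta=-56/275 (≈-0.2036)
After 6 (thin lens f=26): x=-569/275 (≈-2.0691) theta=-887/7150 (≈-0.1241)
z_focus = -x_out/theta_out = -(-569/275)/(-887/7150) = -14794/887 ≈ -16.6787
Rounded to 4 decimal places: z = -16.6787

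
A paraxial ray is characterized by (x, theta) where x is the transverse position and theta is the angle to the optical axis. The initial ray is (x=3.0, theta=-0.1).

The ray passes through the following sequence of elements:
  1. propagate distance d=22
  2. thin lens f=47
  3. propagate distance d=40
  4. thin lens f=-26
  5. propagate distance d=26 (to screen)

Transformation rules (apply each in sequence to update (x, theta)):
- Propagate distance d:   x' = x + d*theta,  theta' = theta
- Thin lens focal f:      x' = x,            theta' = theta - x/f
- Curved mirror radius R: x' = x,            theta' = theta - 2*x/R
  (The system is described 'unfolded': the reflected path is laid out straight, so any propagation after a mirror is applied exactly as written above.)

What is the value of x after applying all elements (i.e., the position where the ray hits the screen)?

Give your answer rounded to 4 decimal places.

Initial: x=3.0000 theta=-0.1000
After 1 (propagate distance d=22): x=0.8000 theta=-0.1000
After 2 (thin lens f=47): x=0.8000 theta=-11/94 (≈-0.1170)
After 3 (propagate distance d=40): x=-912/235 (≈-3.8809) theta=-11/94 (≈-0.1170)
After 4 (thin lens f=-26): x=-912/235 (≈-3.8809) theta=-1627/6110 (≈-0.2663)
After 5 (propagate distance d=26 (to screen)): x=-2539/235 (≈-10.8043) theta=-1627/6110 (≈-0.2663)
Rounded to 4 decimal places: x = -10.8043

Answer: -10.8043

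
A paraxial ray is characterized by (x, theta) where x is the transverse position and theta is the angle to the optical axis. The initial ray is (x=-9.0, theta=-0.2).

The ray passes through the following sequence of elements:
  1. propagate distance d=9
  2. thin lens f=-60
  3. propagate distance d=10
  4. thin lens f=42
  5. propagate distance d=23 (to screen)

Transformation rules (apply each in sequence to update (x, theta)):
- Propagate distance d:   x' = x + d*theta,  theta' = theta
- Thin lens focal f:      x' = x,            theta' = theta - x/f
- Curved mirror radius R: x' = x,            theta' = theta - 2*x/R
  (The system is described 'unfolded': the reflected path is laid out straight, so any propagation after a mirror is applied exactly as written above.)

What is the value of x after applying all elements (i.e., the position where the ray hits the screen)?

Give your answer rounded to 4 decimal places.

Initial: x=-9.0000 theta=-0.2000
After 1 (propagate distance d=9): x=-10.8000 theta=-0.2000
After 2 (thin lens f=-60): x=-10.8000 theta=-0.3800
After 3 (propagate distance d=10): x=-14.6000 theta=-0.3800
After 4 (thin lens f=42): x=-14.6000 theta=-17/525 (≈-0.0324)
After 5 (propagate distance d=23 (to screen)): x=-8056/525 (≈-15.3448) theta=-17/525 (≈-0.0324)
Rounded to 4 decimal places: x = -15.3448

Answer: -15.3448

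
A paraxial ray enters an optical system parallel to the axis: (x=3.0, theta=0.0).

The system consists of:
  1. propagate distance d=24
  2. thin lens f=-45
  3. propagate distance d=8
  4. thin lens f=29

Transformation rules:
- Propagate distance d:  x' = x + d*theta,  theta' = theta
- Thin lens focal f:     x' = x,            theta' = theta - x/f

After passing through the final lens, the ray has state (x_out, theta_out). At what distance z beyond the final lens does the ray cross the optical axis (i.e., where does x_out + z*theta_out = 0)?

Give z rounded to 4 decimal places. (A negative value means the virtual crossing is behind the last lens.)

Initial: x=3.0000 theta=0.0000
After 1 (propagate distance d=24): x=3.0000 theta=0.0000
After 2 (thin lens f=-45): x=3.0000 theta=1/15 (≈0.0667)
After 3 (propagate distance d=8): x=53/15 (≈3.5333) theta=1/15 (≈0.0667)
After 4 (thin lens f=29): x=53/15 (≈3.5333) theta=-8/145 (≈-0.0552)
z_focus = -x_out/theta_out = -(53/15)/(-8/145) = 1537/24 ≈ 64.0417
Rounded to 4 decimal places: z = 64.0417

Answer: 64.0417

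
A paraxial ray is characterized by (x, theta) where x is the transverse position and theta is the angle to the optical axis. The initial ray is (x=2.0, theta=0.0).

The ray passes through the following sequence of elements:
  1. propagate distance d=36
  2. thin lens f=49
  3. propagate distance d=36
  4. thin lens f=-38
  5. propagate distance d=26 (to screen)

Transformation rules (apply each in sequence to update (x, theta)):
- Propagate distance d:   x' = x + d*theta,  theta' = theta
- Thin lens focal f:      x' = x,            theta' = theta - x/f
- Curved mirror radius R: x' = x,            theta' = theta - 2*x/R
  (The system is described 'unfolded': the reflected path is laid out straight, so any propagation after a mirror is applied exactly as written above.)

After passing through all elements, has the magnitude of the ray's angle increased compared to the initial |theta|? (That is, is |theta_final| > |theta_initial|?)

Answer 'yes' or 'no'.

Initial: x=2.0000 theta=0.0000
After 1 (propagate distance d=36): x=2.0000 theta=0.0000
After 2 (thin lens f=49): x=2.0000 theta=-2/49 (≈-0.0408)
After 3 (propagate distance d=36): x=26/49 (≈0.5306) theta=-2/49 (≈-0.0408)
After 4 (thin lens f=-38): x=26/49 (≈0.5306) theta=-25/931 (≈-0.0269)
After 5 (propagate distance d=26 (to screen)): x=-156/931 (≈-0.1676) theta=-25/931 (≈-0.0269)
|theta_initial|=0.0000 |theta_final|=25/931 (≈0.0269) -> increased

Answer: yes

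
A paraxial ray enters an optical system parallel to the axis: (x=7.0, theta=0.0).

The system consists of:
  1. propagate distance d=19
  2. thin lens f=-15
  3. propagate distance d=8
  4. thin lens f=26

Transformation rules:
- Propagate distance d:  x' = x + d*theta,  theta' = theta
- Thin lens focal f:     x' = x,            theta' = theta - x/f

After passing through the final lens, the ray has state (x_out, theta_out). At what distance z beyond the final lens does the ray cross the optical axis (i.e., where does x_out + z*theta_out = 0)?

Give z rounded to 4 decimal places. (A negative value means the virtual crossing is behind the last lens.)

Answer: -199.3333

Derivation:
Initial: x=7.0000 theta=0.0000
After 1 (propagate distance d=19): x=7.0000 theta=0.0000
After 2 (thin lens f=-15): x=7.0000 theta=7/15 (≈0.4667)
After 3 (propagate distance d=8): x=161/15 (≈10.7333) theta=7/15 (≈0.4667)
After 4 (thin lens f=26): x=161/15 (≈10.7333) theta=7/130 (≈0.0538)
z_focus = -x_out/theta_out = -(161/15)/(7/130) = -598/3 ≈ -199.3333
Rounded to 4 decimal places: z = -199.3333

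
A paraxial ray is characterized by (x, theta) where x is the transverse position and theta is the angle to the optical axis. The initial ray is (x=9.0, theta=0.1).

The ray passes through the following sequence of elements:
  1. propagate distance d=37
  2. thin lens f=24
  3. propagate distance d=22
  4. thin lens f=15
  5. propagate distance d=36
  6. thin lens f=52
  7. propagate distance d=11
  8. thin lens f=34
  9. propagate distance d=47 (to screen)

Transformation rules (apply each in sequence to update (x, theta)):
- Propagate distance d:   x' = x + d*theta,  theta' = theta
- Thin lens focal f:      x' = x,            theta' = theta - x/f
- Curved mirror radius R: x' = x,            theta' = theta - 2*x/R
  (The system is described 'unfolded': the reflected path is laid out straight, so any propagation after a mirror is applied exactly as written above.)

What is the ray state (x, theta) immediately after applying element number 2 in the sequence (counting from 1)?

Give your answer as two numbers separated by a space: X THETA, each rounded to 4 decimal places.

Answer: 12.7000 -0.4292

Derivation:
Initial: x=9.0000 theta=0.1000
After 1 (propagate distance d=37): x=12.7000 theta=0.1000
After 2 (thin lens f=24): x=12.7000 theta=-103/240 (≈-0.4292)
Rounded to 4 decimal places: x = 12.7000, theta = -0.4292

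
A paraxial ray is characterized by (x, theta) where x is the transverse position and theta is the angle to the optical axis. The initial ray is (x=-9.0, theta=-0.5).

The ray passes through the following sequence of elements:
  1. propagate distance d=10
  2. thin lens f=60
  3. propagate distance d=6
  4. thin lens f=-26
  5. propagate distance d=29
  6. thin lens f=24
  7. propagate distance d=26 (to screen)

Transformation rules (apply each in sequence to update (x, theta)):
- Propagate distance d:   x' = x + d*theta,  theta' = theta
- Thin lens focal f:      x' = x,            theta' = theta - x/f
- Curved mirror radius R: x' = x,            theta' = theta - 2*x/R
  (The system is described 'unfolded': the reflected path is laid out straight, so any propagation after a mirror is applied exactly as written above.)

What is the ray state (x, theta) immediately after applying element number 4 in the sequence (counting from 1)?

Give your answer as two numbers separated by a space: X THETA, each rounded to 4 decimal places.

Initial: x=-9.0000 theta=-0.5000
After 1 (propagate distance d=10): x=-14.0000 theta=-0.5000
After 2 (thin lens f=60): x=-14.0000 theta=-4/15 (≈-0.2667)
After 3 (propagate distance d=6): x=-15.6000 theta=-4/15 (≈-0.2667)
After 4 (thin lens f=-26): x=-15.6000 theta=-13/15 (≈-0.8667)
Rounded to 4 decimal places: x = -15.6000, theta = -0.8667

Answer: -15.6000 -0.8667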